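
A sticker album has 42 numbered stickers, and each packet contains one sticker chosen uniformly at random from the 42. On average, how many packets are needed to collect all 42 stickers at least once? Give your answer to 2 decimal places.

181.72

After k distinct stickers have appeared, the next packet gives a new one with probability (42-k)/42, so the expected wait for the (k+1)-th is 42/(42-k).
E[T] = 42/42 + 42/41 + 42/40 + ... + 42/2 + 42/1 = 42·H_{42}.
H_{42} = 4.327, so E[T] = 181.723.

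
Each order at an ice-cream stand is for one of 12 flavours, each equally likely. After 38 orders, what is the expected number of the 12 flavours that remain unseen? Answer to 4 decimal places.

0.4398

For each flavour, P(unseen after 38) = (11/12)^38 = 0.03665.
By linearity of expectation, E[unseen] = 12·(11/12)^38 = 0.43976.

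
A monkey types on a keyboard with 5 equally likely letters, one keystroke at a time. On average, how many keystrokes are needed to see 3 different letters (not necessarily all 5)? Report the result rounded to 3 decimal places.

3.917

With k distinct letters already seen, the next new one arrives after an expected 5/(5-k) keystrokes.
Sum over k = 0,...,2: E = 5/5 + 5/4 + 5/3 = 3.9167.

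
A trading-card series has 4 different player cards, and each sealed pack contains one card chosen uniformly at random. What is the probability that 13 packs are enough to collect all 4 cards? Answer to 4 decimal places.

0.9057

By inclusion–exclusion over which cards are missing,
P(all seen) = Σ_{j=0}^{4} (-1)^j C(4,j)((4-j)/4)^13
= 1.00000 - 0.09503 + 0.00073 - 0.00000 + 0.00000
= 0.90570.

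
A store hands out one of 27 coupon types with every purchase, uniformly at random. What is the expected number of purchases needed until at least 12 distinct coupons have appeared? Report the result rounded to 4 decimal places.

Going from k to k+1 distinct takes a geometric number of purchases with mean 27/(27-k).
Sum over k = 0,...,11: E = 27/27 + 27/26 + 27/25 + ... + 27/17 + 27/16 = 15.47715.

15.4771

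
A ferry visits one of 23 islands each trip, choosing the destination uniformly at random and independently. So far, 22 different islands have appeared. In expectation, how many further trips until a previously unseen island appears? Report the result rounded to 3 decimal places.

Each trip yields a new island with probability (23-22)/23 = 1/23, so the wait is geometric with mean 23/1.
E = 23/1 = 23.0000.

23.000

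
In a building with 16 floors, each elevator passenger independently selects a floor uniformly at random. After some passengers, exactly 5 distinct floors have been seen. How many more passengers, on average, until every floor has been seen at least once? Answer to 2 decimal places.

With k distinct floors already seen, the next new one takes an expected 16/(16-k) passengers.
Sum over k = 5,...,15: E = 16/11 + 16/10 + 16/9 + ... + 16/2 + 16/1 = 48.318.

48.32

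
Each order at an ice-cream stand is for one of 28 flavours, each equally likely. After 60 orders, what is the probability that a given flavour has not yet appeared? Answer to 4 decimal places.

Each order misses the fixed flavour with probability (28-1)/28 = 27/28, independently.
P(still missing after 60) = (27/28)^60 = 0.11281.

0.1128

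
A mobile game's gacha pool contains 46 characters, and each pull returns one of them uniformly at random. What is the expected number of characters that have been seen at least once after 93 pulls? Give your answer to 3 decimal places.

For each character, P(seen in 93 pulls) = 1 - (45/46)^93 = 0.8705.
By linearity of expectation, E[distinct seen] = 46·(1 - (45/46)^93) = 40.0428.

40.043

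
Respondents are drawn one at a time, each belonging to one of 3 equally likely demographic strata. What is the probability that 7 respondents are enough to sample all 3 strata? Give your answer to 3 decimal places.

0.826

By inclusion–exclusion over which strata are missing,
P(all seen) = Σ_{j=0}^{3} (-1)^j C(3,j)((3-j)/3)^7
= 1.0000 - 0.1756 + 0.0014 - 0.0000
= 0.8258.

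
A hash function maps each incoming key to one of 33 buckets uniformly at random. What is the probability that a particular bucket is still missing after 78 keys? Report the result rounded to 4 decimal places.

0.0907

Each key misses the fixed bucket with probability (33-1)/33 = 32/33, independently.
P(still missing after 78) = (32/33)^78 = 0.09070.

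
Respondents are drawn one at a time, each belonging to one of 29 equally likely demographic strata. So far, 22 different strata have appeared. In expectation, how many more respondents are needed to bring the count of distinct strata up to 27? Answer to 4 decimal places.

The wait to go from k to k+1 distinct strata is geometric with mean 29/(29-k).
Sum over k = 22,...,26: E = 29/7 + 29/6 + 29/5 + 29/4 + 29/3 = 31.69286.

31.6929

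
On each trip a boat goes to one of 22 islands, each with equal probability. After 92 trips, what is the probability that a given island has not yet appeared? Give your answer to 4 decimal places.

On each trip the fixed island fails to appear with probability 21/22.
P(still missing after 92) = (21/22)^92 = 0.01384.

0.0138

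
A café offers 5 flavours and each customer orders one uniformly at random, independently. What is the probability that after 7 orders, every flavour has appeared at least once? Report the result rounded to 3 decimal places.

0.215

Let A_i be the event that flavour i is missing after 7 orders. By inclusion–exclusion on the A_i,
P(all seen) = Σ_{j=0}^{5} (-1)^j C(5,j)((5-j)/5)^7
= 1.0000 - 1.0486 + 0.2799 - 0.0164 + 0.0001 - 0.0000
= 0.2150.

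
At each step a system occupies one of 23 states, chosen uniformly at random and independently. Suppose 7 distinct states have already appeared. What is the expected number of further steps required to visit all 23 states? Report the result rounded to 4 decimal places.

From k distinct to k+1 distinct takes on average 23/(23-k) steps.
Sum over k = 7,...,22: E = 23/16 + 23/15 + 23/14 + ... + 23/2 + 23/1 = 77.75677.

77.7568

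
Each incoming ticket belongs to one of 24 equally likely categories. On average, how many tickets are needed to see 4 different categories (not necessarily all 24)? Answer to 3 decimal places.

Going from k to k+1 distinct takes a geometric number of tickets with mean 24/(24-k).
Sum over k = 0,...,3: E = 24/24 + 24/23 + 24/22 + 24/21 = 4.2772.

4.277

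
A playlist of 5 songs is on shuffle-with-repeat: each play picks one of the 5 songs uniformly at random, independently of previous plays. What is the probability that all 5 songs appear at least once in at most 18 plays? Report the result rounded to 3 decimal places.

By inclusion–exclusion over which songs are missing,
P(all seen) = Σ_{j=0}^{5} (-1)^j C(5,j)((5-j)/5)^18
= 1.0000 - 0.0901 + 0.0010 - 0.0000 + 0.0000 - 0.0000
= 0.9109.

0.911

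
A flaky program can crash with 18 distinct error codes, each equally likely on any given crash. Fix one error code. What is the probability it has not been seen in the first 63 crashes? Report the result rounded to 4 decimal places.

0.0273

On each crash the fixed error code fails to appear with probability 17/18.
P(still missing after 63) = (17/18)^63 = 0.02730.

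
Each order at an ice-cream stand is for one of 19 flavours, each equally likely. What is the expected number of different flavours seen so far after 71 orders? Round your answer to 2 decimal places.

For each flavour, P(seen in 71 orders) = 1 - (18/19)^71 = 0.978.
By linearity of expectation, E[distinct seen] = 19·(1 - (18/19)^71) = 18.591.

18.59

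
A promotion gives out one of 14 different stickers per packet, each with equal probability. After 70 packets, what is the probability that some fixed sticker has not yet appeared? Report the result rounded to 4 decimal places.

0.0056

Each packet misses the fixed sticker with probability (14-1)/14 = 13/14, independently.
P(still missing after 70) = (13/14)^70 = 0.00559.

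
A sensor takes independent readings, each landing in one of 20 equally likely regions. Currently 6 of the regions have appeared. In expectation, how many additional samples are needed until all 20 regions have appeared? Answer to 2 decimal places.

65.03

With k distinct regions already seen, the next new one takes an expected 20/(20-k) samples.
Sum over k = 6,...,19: E = 20/14 + 20/13 + 20/12 + ... + 20/2 + 20/1 = 65.031.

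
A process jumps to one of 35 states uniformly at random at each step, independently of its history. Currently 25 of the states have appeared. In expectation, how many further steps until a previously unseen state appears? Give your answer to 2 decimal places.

3.50

The number of steps until the next new state is geometric with success probability 10/35, so its mean is 35/10.
E = 35/10 = 3.500.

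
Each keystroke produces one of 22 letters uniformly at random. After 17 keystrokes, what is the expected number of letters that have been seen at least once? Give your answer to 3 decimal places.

12.024

For each letter, P(seen in 17 keystrokes) = 1 - (21/22)^17 = 0.5465.
By linearity of expectation, E[distinct seen] = 22·(1 - (21/22)^17) = 12.0238.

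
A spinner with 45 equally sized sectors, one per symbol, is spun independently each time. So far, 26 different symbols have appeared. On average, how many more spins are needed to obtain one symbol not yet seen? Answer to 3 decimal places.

Each spin yields a new symbol with probability (45-26)/45 = 19/45, so the wait is geometric with mean 45/19.
E = 45/19 = 2.3684.

2.368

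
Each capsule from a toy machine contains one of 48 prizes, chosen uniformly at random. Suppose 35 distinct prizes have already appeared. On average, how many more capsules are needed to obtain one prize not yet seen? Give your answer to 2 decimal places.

3.69

The number of capsules until the next new prize is geometric with success probability 13/48, so its mean is 48/13.
E = 48/13 = 3.692.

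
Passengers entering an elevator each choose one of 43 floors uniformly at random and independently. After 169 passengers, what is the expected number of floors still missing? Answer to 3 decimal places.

For each floor, P(unseen after 169) = (42/43)^169 = 0.0187.
By linearity of expectation, E[unseen] = 43·(42/43)^169 = 0.8062.

0.806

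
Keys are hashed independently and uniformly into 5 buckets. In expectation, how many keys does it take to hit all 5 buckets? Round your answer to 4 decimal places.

11.4167

The wait to go from k to k+1 distinct buckets is geometric with mean 5/(5-k).
E[T] = 5/5 + 5/4 + 5/3 + 5/2 + 5/1 = 5·H_{5}.
H_{5} = 2.28333, so E[T] = 11.41667.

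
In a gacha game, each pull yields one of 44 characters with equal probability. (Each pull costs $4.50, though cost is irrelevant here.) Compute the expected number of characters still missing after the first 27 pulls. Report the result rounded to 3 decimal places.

For each character, P(unseen after 27) = (43/44)^27 = 0.5376.
By linearity of expectation, E[unseen] = 44·(43/44)^27 = 23.6526.

23.653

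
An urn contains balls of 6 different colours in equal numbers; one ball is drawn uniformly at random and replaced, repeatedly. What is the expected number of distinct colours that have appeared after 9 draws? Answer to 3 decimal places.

4.837

For each colour, P(seen in 9 draws) = 1 - (5/6)^9 = 0.8062.
By linearity of expectation, E[distinct seen] = 6·(1 - (5/6)^9) = 4.8372.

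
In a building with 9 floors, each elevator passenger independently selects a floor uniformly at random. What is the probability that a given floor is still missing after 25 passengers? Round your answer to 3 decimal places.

0.053

Each passenger misses the fixed floor with probability (9-1)/9 = 8/9, independently.
P(still missing after 25) = (8/9)^25 = 0.0526.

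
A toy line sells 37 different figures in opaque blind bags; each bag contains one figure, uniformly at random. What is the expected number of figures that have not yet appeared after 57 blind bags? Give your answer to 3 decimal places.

7.762

For each figure, P(unseen after 57) = (36/37)^57 = 0.2098.
By linearity of expectation, E[unseen] = 37·(36/37)^57 = 7.7615.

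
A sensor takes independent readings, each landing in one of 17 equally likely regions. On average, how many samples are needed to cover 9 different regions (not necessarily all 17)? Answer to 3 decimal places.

With k distinct regions already seen, the next new one arrives after an expected 17/(17-k) samples.
Sum over k = 0,...,8: E = 17/17 + 17/16 + 17/15 + ... + 17/10 + 17/9 = 12.2688.

12.269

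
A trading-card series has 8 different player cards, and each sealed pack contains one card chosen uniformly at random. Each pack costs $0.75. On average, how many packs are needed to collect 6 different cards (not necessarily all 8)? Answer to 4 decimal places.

9.7429

With k distinct cards already seen, the next new one arrives after an expected 8/(8-k) packs.
Sum over k = 0,...,5: E = 8/8 + 8/7 + 8/6 + 8/5 + 8/4 + 8/3 = 9.74286.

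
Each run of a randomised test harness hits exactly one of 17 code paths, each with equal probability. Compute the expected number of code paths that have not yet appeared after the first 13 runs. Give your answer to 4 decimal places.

For each code path, P(unseen after 13) = (16/17)^13 = 0.45470.
By linearity of expectation, E[unseen] = 17·(16/17)^13 = 7.72988.

7.7299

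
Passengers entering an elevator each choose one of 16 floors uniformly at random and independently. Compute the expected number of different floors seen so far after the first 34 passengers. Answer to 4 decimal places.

For each floor, P(seen in 34 passengers) = 1 - (15/16)^34 = 0.88856.
By linearity of expectation, E[distinct seen] = 16·(1 - (15/16)^34) = 14.21703.

14.2170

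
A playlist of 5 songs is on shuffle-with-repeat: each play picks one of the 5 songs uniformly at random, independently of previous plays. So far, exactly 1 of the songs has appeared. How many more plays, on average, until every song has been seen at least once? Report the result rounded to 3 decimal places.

The wait to go from k to k+1 distinct songs is geometric with mean 5/(5-k).
Sum over k = 1,...,4: E = 5/4 + 5/3 + 5/2 + 5/1 = 10.4167.

10.417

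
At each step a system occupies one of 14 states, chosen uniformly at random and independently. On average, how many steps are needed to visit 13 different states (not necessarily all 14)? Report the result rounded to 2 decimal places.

31.52

With k distinct states already seen, the next new one arrives after an expected 14/(14-k) steps.
Sum over k = 0,...,12: E = 14/14 + 14/13 + 14/12 + ... + 14/3 + 14/2 = 31.522.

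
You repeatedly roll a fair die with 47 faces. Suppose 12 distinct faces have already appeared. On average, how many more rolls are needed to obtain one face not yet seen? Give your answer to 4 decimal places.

1.3429

Each roll yields a new face with probability (47-12)/47 = 35/47, so the wait is geometric with mean 47/35.
E = 47/35 = 1.34286.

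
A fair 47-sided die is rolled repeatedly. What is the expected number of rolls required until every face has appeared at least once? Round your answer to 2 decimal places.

Split into phases: going from k distinct to k+1 distinct takes on average 47/(47-k) rolls.
E[T] = 47/47 + 47/46 + 47/45 + ... + 47/2 + 47/1 = 47·H_{47}.
H_{47} = 4.438, so E[T] = 208.584.

208.58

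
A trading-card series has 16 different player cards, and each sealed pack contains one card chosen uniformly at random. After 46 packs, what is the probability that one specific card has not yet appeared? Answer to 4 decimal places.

0.0514

Each pack misses the fixed card with probability (16-1)/16 = 15/16, independently.
P(still missing after 46) = (15/16)^46 = 0.05137.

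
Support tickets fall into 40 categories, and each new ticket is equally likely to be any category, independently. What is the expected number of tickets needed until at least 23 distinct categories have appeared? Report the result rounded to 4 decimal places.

33.5596

Going from k to k+1 distinct takes a geometric number of tickets with mean 40/(40-k).
Sum over k = 0,...,22: E = 40/40 + 40/39 + 40/38 + ... + 40/19 + 40/18 = 33.55962.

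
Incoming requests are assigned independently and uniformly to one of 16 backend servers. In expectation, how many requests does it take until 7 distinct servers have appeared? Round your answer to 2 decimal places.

With k distinct servers already seen, the next new one arrives after an expected 16/(16-k) requests.
Sum over k = 0,...,6: E = 16/16 + 16/15 + 16/14 + ... + 16/11 + 16/10 = 8.828.

8.83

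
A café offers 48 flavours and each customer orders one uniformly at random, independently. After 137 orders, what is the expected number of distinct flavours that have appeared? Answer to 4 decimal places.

For each flavour, P(seen in 137 orders) = 1 - (47/48)^137 = 0.94411.
By linearity of expectation, E[distinct seen] = 48·(1 - (47/48)^137) = 45.31714.

45.3171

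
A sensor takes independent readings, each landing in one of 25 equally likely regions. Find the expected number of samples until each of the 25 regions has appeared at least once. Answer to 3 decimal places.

The wait to go from k to k+1 distinct regions is geometric with mean 25/(25-k).
E[T] = 25/25 + 25/24 + 25/23 + ... + 25/2 + 25/1 = 25·H_{25}.
H_{25} = 3.8160, so E[T] = 95.3990.

95.399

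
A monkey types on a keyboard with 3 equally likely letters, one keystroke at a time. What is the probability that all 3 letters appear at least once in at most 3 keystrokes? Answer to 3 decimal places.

By inclusion–exclusion over which letters are missing,
P(all seen) = Σ_{j=0}^{3} (-1)^j C(3,j)((3-j)/3)^3
= 1.0000 - 0.8889 + 0.1111 - 0.0000
= 0.2222.

0.222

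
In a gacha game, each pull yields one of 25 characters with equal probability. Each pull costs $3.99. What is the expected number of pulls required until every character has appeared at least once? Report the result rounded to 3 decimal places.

95.399

Split into phases: going from k distinct to k+1 distinct takes on average 25/(25-k) pulls.
E[T] = 25/25 + 25/24 + 25/23 + ... + 25/2 + 25/1 = 25·H_{25}.
H_{25} = 3.8160, so E[T] = 95.3990.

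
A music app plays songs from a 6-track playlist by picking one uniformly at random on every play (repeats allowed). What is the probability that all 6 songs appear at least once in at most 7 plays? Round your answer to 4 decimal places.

By inclusion–exclusion over which songs are missing,
P(all seen) = Σ_{j=0}^{6} (-1)^j C(6,j)((6-j)/6)^7
= 1.00000 - 1.67449 + 0.87791 - 0.15625 + 0.00686 - 0.00002 + 0.00000
= 0.05401.

0.0540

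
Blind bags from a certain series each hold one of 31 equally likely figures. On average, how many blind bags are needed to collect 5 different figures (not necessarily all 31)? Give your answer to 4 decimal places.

5.3576

Going from k to k+1 distinct takes a geometric number of blind bags with mean 31/(31-k).
Sum over k = 0,...,4: E = 31/31 + 31/30 + 31/29 + 31/28 + 31/27 = 5.35759.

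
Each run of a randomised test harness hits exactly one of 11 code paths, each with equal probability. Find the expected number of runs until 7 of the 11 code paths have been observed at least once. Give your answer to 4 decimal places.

10.3020

With k distinct code paths already seen, the next new one arrives after an expected 11/(11-k) runs.
Sum over k = 0,...,6: E = 11/11 + 11/10 + 11/9 + ... + 11/6 + 11/5 = 10.30198.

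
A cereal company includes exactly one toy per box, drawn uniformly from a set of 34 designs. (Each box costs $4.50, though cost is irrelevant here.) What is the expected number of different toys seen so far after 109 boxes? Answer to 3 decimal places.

For each toy, P(seen in 109 boxes) = 1 - (33/34)^109 = 0.9614.
By linearity of expectation, E[distinct seen] = 34·(1 - (33/34)^109) = 32.6869.

32.687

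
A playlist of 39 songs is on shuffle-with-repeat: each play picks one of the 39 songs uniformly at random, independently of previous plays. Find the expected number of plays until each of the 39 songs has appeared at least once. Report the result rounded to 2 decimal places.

The wait to go from k to k+1 distinct songs is geometric with mean 39/(39-k).
E[T] = 39/39 + 39/38 + 39/37 + ... + 39/2 + 39/1 = 39·H_{39}.
H_{39} = 4.254, so E[T] = 165.888.

165.89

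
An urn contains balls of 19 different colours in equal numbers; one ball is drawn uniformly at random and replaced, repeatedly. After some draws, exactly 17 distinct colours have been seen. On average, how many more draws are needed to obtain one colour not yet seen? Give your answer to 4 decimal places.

9.5000

Each draw yields a new colour with probability (19-17)/19 = 2/19, so the wait is geometric with mean 19/2.
E = 19/2 = 9.50000.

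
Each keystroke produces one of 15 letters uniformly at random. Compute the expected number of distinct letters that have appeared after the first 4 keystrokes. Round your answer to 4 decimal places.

3.6175

For each letter, P(seen in 4 keystrokes) = 1 - (14/15)^4 = 0.24117.
By linearity of expectation, E[distinct seen] = 15·(1 - (14/15)^4) = 3.61748.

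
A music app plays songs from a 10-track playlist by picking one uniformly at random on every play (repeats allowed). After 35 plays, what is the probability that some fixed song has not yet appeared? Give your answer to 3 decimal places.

Each play misses the fixed song with probability (10-1)/10 = 9/10, independently.
P(still missing after 35) = (9/10)^35 = 0.0250.

0.025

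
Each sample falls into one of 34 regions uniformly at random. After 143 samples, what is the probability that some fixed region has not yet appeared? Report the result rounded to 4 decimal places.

Each sample misses the fixed region with probability (34-1)/34 = 33/34, independently.
P(still missing after 143) = (33/34)^143 = 0.01400.

0.0140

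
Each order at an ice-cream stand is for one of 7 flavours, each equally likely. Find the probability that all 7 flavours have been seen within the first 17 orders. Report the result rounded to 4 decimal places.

By inclusion–exclusion over which flavours are missing,
P(all seen) = Σ_{j=0}^{7} (-1)^j C(7,j)((7-j)/7)^17
= 1.00000 - 0.50933 + 0.06887 - 0.00258 + 0.00002 - 0.00000 + 0.00000 - 0.00000
= 0.55697.

0.5570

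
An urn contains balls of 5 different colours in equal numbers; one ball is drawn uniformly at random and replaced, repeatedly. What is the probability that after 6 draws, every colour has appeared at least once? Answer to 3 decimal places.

0.115

By inclusion–exclusion over which colours are missing,
P(all seen) = Σ_{j=0}^{5} (-1)^j C(5,j)((5-j)/5)^6
= 1.0000 - 1.3107 + 0.4666 - 0.0410 + 0.0003 - 0.0000
= 0.1152.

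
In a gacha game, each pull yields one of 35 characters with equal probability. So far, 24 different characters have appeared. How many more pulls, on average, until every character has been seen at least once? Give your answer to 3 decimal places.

The wait to go from k to k+1 distinct characters is geometric with mean 35/(35-k).
Sum over k = 24,...,34: E = 35/11 + 35/10 + 35/9 + ... + 35/2 + 35/1 = 105.6957.

105.696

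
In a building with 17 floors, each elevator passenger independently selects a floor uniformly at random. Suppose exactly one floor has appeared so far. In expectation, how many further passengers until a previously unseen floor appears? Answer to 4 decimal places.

1.0625

The number of passengers until the next new floor is geometric with success probability 16/17, so its mean is 17/16.
E = 17/16 = 1.06250.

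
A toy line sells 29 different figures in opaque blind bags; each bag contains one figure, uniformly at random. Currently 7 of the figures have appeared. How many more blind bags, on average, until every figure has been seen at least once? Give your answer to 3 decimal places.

107.034

With k distinct figures already seen, the next new one takes an expected 29/(29-k) blind bags.
Sum over k = 7,...,28: E = 29/22 + 29/21 + 29/20 + ... + 29/2 + 29/1 = 107.0336.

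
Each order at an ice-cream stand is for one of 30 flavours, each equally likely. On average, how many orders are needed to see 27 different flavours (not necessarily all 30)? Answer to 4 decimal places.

64.8496

With k distinct flavours already seen, the next new one arrives after an expected 30/(30-k) orders.
Sum over k = 0,...,26: E = 30/30 + 30/29 + 30/28 + ... + 30/5 + 30/4 = 64.84961.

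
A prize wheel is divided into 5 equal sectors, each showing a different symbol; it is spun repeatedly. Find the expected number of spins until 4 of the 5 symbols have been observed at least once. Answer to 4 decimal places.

With k distinct symbols already seen, the next new one arrives after an expected 5/(5-k) spins.
Sum over k = 0,...,3: E = 5/5 + 5/4 + 5/3 + 5/2 = 6.41667.

6.4167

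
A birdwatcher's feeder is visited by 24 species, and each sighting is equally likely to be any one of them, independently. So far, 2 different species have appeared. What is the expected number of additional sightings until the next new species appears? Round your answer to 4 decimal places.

1.0909

The number of sightings until the next new species is geometric with success probability 22/24, so its mean is 24/22.
E = 24/22 = 1.09091.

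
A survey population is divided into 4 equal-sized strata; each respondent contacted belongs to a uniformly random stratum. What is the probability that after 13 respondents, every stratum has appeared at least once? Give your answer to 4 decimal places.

0.9057

Let A_i be the event that stratum i is missing after 13 respondents. By inclusion–exclusion on the A_i,
P(all seen) = Σ_{j=0}^{4} (-1)^j C(4,j)((4-j)/4)^13
= 1.00000 - 0.09503 + 0.00073 - 0.00000 + 0.00000
= 0.90570.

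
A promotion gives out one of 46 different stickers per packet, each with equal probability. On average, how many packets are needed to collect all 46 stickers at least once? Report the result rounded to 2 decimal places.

203.17

After k distinct stickers have appeared, the next packet gives a new one with probability (46-k)/46, so the expected wait for the (k+1)-th is 46/(46-k).
E[T] = 46/46 + 46/45 + 46/44 + ... + 46/2 + 46/1 = 46·H_{46}.
H_{46} = 4.417, so E[T] = 203.168.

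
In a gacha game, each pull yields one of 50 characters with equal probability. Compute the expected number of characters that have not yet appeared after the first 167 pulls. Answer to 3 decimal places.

For each character, P(unseen after 167) = (49/50)^167 = 0.0343.
By linearity of expectation, E[unseen] = 50·(49/50)^167 = 1.7129.

1.713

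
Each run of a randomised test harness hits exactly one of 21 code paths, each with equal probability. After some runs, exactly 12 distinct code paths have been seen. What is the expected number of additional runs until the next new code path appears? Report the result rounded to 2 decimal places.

2.33

Each run yields a new code path with probability (21-12)/21 = 9/21, so the wait is geometric with mean 21/9.
E = 21/9 = 2.333.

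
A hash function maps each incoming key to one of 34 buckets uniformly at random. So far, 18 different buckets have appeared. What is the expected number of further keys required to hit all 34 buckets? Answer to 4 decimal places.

114.9448

From k distinct to k+1 distinct takes on average 34/(34-k) keys.
Sum over k = 18,...,33: E = 34/16 + 34/15 + 34/14 + ... + 34/2 + 34/1 = 114.94479.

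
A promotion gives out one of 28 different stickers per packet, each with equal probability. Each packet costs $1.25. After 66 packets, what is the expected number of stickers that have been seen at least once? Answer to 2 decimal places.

For each sticker, P(seen in 66 packets) = 1 - (27/28)^66 = 0.909.
By linearity of expectation, E[distinct seen] = 28·(1 - (27/28)^66) = 25.461.

25.46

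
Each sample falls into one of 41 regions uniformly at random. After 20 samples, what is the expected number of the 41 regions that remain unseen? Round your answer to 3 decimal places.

25.021

For each region, P(unseen after 20) = (40/41)^20 = 0.6103.
By linearity of expectation, E[unseen] = 41·(40/41)^20 = 25.0211.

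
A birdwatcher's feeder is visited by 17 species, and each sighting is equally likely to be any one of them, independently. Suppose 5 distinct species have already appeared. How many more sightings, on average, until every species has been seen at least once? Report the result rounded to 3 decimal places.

52.755

The wait to go from k to k+1 distinct species is geometric with mean 17/(17-k).
Sum over k = 5,...,16: E = 17/12 + 17/11 + 17/10 + ... + 17/2 + 17/1 = 52.7546.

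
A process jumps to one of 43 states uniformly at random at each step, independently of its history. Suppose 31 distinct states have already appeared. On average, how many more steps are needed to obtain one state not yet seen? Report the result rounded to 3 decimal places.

The number of steps until the next new state is geometric with success probability 12/43, so its mean is 43/12.
E = 43/12 = 3.5833.

3.583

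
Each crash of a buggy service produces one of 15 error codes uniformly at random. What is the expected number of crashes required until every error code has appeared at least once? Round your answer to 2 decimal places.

After k distinct error codes have appeared, the next crash gives a new one with probability (15-k)/15, so the expected wait for the (k+1)-th is 15/(15-k).
E[T] = 15/15 + 15/14 + 15/13 + ... + 15/2 + 15/1 = 15·H_{15}.
H_{15} = 3.318, so E[T] = 49.773.

49.77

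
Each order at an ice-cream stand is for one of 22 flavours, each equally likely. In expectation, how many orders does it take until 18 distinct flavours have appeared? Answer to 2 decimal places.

Going from k to k+1 distinct takes a geometric number of orders with mean 22/(22-k).
Sum over k = 0,...,17: E = 22/22 + 22/21 + 22/20 + ... + 22/6 + 22/5 = 35.365.

35.36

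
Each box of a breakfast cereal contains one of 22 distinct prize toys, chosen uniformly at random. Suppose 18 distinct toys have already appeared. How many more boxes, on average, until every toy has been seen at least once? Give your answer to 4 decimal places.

From k distinct to k+1 distinct takes on average 22/(22-k) boxes.
Sum over k = 18,...,21: E = 22/4 + 22/3 + 22/2 + 22/1 = 45.83333.

45.8333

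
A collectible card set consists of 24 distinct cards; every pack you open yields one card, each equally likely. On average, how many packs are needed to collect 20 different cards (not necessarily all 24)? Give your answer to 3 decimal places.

Going from k to k+1 distinct takes a geometric number of packs with mean 24/(24-k).
Sum over k = 0,...,19: E = 24/24 + 24/23 + 24/22 + ... + 24/6 + 24/5 = 40.6230.

40.623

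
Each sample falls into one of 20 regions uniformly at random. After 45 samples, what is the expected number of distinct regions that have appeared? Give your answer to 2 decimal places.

For each region, P(seen in 45 samples) = 1 - (19/20)^45 = 0.901.
By linearity of expectation, E[distinct seen] = 20·(1 - (19/20)^45) = 18.011.

18.01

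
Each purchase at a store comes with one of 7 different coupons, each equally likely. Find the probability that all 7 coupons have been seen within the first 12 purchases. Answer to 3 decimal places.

0.228

By inclusion–exclusion over which coupons are missing,
P(all seen) = Σ_{j=0}^{7} (-1)^j C(7,j)((7-j)/7)^12
= 1.0000 - 1.1009 + 0.3704 - 0.0424 + 0.0013 - 0.0000 + 0.0000 - 0.0000
= 0.2285.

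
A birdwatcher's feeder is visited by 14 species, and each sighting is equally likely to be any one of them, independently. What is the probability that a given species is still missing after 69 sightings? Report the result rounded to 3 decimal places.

0.006

Each sighting misses the fixed species with probability (14-1)/14 = 13/14, independently.
P(still missing after 69) = (13/14)^69 = 0.0060.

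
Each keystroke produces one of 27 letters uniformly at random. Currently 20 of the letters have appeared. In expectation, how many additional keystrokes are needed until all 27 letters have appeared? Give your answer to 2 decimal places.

70.01

With k distinct letters already seen, the next new one takes an expected 27/(27-k) keystrokes.
Sum over k = 20,...,26: E = 27/7 + 27/6 + 27/5 + ... + 27/2 + 27/1 = 70.007.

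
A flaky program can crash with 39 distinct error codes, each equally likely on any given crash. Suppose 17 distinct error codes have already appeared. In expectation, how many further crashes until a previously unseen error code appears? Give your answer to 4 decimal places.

Each crash yields a new error code with probability (39-17)/39 = 22/39, so the wait is geometric with mean 39/22.
E = 39/22 = 1.77273.

1.7727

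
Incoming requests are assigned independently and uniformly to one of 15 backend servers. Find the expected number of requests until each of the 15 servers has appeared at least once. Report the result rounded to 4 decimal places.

Split into phases: going from k distinct to k+1 distinct takes on average 15/(15-k) requests.
E[T] = 15/15 + 15/14 + 15/13 + ... + 15/2 + 15/1 = 15·H_{15}.
H_{15} = 3.31823, so E[T] = 49.77343.

49.7734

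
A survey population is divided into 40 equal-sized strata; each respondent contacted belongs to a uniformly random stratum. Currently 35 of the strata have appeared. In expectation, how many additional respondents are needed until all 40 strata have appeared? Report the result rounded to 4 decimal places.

From k distinct to k+1 distinct takes on average 40/(40-k) respondents.
Sum over k = 35,...,39: E = 40/5 + 40/4 + 40/3 + 40/2 + 40/1 = 91.33333.

91.3333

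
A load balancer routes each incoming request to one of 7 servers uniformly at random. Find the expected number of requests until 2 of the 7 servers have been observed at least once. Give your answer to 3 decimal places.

2.167

With k distinct servers already seen, the next new one arrives after an expected 7/(7-k) requests.
Sum over k = 0,...,1: E = 7/7 + 7/6 = 2.1667.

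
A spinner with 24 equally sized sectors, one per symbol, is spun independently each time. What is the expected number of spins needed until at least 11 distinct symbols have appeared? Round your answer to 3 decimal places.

Going from k to k+1 distinct takes a geometric number of spins with mean 24/(24-k).
Sum over k = 0,...,10: E = 24/24 + 24/23 + 24/22 + ... + 24/15 + 24/14 = 14.2998.

14.300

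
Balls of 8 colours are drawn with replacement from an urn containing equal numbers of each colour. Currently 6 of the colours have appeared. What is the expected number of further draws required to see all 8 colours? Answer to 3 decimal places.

With k distinct colours already seen, the next new one takes an expected 8/(8-k) draws.
Sum over k = 6,...,7: E = 8/2 + 8/1 = 12.0000.

12.000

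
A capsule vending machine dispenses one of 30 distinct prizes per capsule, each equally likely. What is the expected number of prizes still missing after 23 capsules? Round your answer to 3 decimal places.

For each prize, P(unseen after 23) = (29/30)^23 = 0.4585.
By linearity of expectation, E[unseen] = 30·(29/30)^23 = 13.7558.

13.756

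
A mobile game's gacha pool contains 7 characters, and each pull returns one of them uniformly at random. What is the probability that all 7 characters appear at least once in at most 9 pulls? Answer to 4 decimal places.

Let A_i be the event that character i is missing after 9 pulls. By inclusion–exclusion on the A_i,
P(all seen) = Σ_{j=0}^{7} (-1)^j C(7,j)((7-j)/7)^9
= 1.00000 - 1.74814 + 1.01641 - 0.22737 + 0.01707 - 0.00027 + 0.00000 - 0.00000
= 0.05770.

0.0577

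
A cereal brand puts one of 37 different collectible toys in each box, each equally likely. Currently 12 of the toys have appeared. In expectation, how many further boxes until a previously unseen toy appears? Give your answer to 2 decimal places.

The number of boxes until the next new toy is geometric with success probability 25/37, so its mean is 37/25.
E = 37/25 = 1.480.

1.48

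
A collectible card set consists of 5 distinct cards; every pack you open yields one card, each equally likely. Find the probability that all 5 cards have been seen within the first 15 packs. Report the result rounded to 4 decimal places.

Let A_i be the event that card i is missing after 15 packs. By inclusion–exclusion on the A_i,
P(all seen) = Σ_{j=0}^{5} (-1)^j C(5,j)((5-j)/5)^15
= 1.00000 - 0.17592 + 0.00470 - 0.00001 + 0.00000 - 0.00000
= 0.82877.

0.8288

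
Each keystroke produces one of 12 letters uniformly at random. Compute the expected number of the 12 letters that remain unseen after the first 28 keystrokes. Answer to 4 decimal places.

1.0498

For each letter, P(unseen after 28) = (11/12)^28 = 0.08748.
By linearity of expectation, E[unseen] = 12·(11/12)^28 = 1.04979.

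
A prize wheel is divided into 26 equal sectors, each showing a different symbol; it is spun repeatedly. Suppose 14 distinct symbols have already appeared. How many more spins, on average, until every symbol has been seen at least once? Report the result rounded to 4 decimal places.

The wait to go from k to k+1 distinct symbols is geometric with mean 26/(26-k).
Sum over k = 14,...,25: E = 26/12 + 26/11 + 26/10 + ... + 26/2 + 26/1 = 80.68348.

80.6835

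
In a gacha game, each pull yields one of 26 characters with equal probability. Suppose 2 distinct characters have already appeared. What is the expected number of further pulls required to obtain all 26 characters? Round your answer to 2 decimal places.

With k distinct characters already seen, the next new one takes an expected 26/(26-k) pulls.
Sum over k = 2,...,25: E = 26/24 + 26/23 + 26/22 + ... + 26/2 + 26/1 = 98.175.

98.17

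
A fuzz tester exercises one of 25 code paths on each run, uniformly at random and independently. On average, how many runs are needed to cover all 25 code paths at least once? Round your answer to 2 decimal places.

Split into phases: going from k distinct to k+1 distinct takes on average 25/(25-k) runs.
E[T] = 25/25 + 25/24 + 25/23 + ... + 25/2 + 25/1 = 25·H_{25}.
H_{25} = 3.816, so E[T] = 95.399.

95.40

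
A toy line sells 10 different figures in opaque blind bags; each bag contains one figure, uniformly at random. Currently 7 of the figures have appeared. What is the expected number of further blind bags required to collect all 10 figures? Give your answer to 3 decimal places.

From k distinct to k+1 distinct takes on average 10/(10-k) blind bags.
Sum over k = 7,...,9: E = 10/3 + 10/2 + 10/1 = 18.3333.

18.333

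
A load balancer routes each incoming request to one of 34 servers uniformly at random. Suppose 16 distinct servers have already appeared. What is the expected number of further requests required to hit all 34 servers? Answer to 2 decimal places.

With k distinct servers already seen, the next new one takes an expected 34/(34-k) requests.
Sum over k = 16,...,33: E = 34/18 + 34/17 + 34/16 + ... + 34/2 + 34/1 = 118.834.

118.83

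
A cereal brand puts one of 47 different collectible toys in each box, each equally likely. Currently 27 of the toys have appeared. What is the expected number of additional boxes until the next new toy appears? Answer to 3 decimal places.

Each box yields a new toy with probability (47-27)/47 = 20/47, so the wait is geometric with mean 47/20.
E = 47/20 = 2.3500.

2.350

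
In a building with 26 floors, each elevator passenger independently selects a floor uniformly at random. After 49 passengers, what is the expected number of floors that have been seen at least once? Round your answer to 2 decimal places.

For each floor, P(seen in 49 passengers) = 1 - (25/26)^49 = 0.854.
By linearity of expectation, E[distinct seen] = 26·(1 - (25/26)^49) = 22.195.

22.20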